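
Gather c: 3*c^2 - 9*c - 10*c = 3*c^2 - 19*c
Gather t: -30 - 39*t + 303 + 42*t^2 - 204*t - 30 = 42*t^2 - 243*t + 243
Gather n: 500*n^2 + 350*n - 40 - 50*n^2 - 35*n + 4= 450*n^2 + 315*n - 36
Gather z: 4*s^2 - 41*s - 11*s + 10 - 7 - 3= 4*s^2 - 52*s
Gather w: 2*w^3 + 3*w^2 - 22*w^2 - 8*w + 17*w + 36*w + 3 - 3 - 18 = 2*w^3 - 19*w^2 + 45*w - 18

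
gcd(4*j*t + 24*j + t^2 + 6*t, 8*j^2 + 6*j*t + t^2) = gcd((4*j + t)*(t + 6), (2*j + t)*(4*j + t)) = 4*j + t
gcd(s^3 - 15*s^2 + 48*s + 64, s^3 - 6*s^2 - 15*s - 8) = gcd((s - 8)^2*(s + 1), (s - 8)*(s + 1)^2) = s^2 - 7*s - 8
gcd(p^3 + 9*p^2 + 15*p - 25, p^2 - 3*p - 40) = p + 5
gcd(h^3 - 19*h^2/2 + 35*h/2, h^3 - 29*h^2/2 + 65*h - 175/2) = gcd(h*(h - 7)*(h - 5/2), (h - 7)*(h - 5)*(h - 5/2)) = h^2 - 19*h/2 + 35/2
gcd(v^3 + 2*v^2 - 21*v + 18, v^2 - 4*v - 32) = 1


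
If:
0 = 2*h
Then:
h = 0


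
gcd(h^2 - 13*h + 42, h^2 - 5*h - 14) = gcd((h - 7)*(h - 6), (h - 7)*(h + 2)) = h - 7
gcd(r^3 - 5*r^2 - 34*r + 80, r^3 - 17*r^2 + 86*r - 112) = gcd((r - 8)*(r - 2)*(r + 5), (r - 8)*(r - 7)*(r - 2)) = r^2 - 10*r + 16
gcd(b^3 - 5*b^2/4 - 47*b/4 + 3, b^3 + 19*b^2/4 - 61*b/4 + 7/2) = b - 1/4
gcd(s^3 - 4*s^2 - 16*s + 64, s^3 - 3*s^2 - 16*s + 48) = s^2 - 16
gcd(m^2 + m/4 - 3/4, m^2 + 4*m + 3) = m + 1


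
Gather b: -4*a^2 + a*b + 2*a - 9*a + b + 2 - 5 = -4*a^2 - 7*a + b*(a + 1) - 3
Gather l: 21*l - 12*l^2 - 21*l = -12*l^2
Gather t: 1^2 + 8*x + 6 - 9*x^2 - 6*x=-9*x^2 + 2*x + 7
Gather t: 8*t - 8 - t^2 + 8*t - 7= -t^2 + 16*t - 15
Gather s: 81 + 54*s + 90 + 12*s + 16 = 66*s + 187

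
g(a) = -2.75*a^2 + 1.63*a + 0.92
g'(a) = 1.63 - 5.5*a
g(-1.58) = -8.52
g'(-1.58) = 10.32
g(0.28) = 1.16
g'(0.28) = 0.09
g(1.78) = -4.89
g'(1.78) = -8.16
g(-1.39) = -6.66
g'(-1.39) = 9.28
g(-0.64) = -1.25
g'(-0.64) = 5.15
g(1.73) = -4.49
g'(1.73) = -7.88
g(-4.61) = -65.04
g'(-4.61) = 26.98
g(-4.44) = -60.53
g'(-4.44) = 26.05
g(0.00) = 0.92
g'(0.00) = 1.63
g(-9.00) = -236.50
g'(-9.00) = 51.13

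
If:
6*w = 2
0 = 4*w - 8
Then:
No Solution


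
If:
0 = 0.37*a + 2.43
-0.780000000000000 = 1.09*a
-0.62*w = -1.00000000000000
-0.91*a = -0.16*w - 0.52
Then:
No Solution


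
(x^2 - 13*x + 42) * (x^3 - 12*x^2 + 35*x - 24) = x^5 - 25*x^4 + 233*x^3 - 983*x^2 + 1782*x - 1008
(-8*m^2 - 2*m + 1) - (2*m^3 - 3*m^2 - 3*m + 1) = -2*m^3 - 5*m^2 + m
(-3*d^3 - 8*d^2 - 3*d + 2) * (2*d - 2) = -6*d^4 - 10*d^3 + 10*d^2 + 10*d - 4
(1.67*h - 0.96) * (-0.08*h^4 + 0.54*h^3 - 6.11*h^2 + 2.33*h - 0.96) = -0.1336*h^5 + 0.9786*h^4 - 10.7221*h^3 + 9.7567*h^2 - 3.84*h + 0.9216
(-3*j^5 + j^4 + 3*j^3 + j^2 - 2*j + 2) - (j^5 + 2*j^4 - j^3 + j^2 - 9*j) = -4*j^5 - j^4 + 4*j^3 + 7*j + 2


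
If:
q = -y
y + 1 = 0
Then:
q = 1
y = -1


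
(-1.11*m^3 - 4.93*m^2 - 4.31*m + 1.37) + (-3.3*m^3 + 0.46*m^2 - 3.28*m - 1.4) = -4.41*m^3 - 4.47*m^2 - 7.59*m - 0.0299999999999998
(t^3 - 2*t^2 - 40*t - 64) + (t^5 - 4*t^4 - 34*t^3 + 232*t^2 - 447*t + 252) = t^5 - 4*t^4 - 33*t^3 + 230*t^2 - 487*t + 188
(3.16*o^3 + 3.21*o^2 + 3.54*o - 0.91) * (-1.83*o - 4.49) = -5.7828*o^4 - 20.0627*o^3 - 20.8911*o^2 - 14.2293*o + 4.0859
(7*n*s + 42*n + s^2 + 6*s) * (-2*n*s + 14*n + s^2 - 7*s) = -14*n^2*s^2 + 14*n^2*s + 588*n^2 + 5*n*s^3 - 5*n*s^2 - 210*n*s + s^4 - s^3 - 42*s^2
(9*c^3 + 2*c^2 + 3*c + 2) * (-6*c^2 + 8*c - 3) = -54*c^5 + 60*c^4 - 29*c^3 + 6*c^2 + 7*c - 6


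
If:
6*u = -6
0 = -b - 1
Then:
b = -1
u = -1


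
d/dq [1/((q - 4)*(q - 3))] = (7 - 2*q)/(q^4 - 14*q^3 + 73*q^2 - 168*q + 144)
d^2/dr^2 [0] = 0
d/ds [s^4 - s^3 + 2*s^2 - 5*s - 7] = 4*s^3 - 3*s^2 + 4*s - 5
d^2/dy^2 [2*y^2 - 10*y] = 4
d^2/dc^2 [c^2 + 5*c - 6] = 2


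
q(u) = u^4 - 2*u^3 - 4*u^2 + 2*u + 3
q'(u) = 4*u^3 - 6*u^2 - 8*u + 2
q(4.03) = 78.96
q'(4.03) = 134.12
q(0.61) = 2.42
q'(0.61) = -4.20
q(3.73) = 44.59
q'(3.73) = 96.26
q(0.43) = 3.00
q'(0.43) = -2.23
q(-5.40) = 1040.79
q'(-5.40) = -759.62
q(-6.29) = 1895.20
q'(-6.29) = -1180.50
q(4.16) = 97.60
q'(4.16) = 152.85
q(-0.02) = 2.96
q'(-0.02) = 2.16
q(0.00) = 3.00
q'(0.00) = 2.00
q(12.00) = 16731.00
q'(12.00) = 5954.00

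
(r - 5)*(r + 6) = r^2 + r - 30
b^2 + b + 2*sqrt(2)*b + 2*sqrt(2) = (b + 1)*(b + 2*sqrt(2))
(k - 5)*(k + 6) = k^2 + k - 30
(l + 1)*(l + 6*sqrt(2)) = l^2 + l + 6*sqrt(2)*l + 6*sqrt(2)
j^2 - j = j*(j - 1)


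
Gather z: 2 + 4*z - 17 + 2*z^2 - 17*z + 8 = 2*z^2 - 13*z - 7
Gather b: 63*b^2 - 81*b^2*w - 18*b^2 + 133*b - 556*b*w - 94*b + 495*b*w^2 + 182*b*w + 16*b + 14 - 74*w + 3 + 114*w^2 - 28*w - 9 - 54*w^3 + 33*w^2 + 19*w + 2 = b^2*(45 - 81*w) + b*(495*w^2 - 374*w + 55) - 54*w^3 + 147*w^2 - 83*w + 10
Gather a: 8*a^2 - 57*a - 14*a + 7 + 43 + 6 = 8*a^2 - 71*a + 56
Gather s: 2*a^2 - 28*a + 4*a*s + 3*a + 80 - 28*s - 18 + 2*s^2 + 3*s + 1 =2*a^2 - 25*a + 2*s^2 + s*(4*a - 25) + 63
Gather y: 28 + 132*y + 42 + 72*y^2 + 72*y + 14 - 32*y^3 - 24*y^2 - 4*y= -32*y^3 + 48*y^2 + 200*y + 84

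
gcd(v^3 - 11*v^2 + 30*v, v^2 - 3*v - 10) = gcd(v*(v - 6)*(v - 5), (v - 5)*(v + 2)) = v - 5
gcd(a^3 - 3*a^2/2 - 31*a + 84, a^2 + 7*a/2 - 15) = a + 6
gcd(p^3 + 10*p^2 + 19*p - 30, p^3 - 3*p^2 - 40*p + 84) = p + 6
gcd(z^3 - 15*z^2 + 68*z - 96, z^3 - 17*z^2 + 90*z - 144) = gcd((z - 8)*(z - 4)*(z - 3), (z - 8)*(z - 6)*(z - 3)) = z^2 - 11*z + 24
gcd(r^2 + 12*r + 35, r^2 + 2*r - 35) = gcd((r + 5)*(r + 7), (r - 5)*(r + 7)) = r + 7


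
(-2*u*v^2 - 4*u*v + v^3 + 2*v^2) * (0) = 0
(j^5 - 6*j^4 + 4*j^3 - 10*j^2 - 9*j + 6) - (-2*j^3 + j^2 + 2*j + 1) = j^5 - 6*j^4 + 6*j^3 - 11*j^2 - 11*j + 5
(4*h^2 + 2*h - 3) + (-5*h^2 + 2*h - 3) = -h^2 + 4*h - 6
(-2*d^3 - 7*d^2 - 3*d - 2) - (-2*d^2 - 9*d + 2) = -2*d^3 - 5*d^2 + 6*d - 4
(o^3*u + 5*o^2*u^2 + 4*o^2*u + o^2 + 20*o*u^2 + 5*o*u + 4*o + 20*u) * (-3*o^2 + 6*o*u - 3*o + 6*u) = -3*o^5*u - 9*o^4*u^2 - 15*o^4*u - 3*o^4 + 30*o^3*u^3 - 45*o^3*u^2 - 21*o^3*u - 15*o^3 + 150*o^2*u^3 - 6*o^2*u^2 - 45*o^2*u - 12*o^2 + 120*o*u^3 + 150*o*u^2 - 36*o*u + 120*u^2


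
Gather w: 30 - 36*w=30 - 36*w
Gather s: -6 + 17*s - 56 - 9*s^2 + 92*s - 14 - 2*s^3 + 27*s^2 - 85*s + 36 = -2*s^3 + 18*s^2 + 24*s - 40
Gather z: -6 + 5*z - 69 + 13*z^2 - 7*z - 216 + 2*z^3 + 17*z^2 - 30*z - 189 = 2*z^3 + 30*z^2 - 32*z - 480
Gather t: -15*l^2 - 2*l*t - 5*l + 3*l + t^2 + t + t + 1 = -15*l^2 - 2*l + t^2 + t*(2 - 2*l) + 1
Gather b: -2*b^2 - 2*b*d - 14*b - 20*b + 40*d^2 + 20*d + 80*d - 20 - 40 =-2*b^2 + b*(-2*d - 34) + 40*d^2 + 100*d - 60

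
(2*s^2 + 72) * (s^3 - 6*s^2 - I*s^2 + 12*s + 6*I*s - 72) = 2*s^5 - 12*s^4 - 2*I*s^4 + 96*s^3 + 12*I*s^3 - 576*s^2 - 72*I*s^2 + 864*s + 432*I*s - 5184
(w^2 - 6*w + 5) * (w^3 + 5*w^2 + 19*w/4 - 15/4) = w^5 - w^4 - 81*w^3/4 - 29*w^2/4 + 185*w/4 - 75/4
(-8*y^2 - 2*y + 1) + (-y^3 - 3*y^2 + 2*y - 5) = -y^3 - 11*y^2 - 4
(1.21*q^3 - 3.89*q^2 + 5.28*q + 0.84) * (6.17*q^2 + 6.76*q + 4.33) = 7.4657*q^5 - 15.8217*q^4 + 11.5205*q^3 + 24.0319*q^2 + 28.5408*q + 3.6372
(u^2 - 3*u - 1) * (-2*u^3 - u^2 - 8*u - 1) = -2*u^5 + 5*u^4 - 3*u^3 + 24*u^2 + 11*u + 1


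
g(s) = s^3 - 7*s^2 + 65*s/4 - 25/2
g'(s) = 3*s^2 - 14*s + 65/4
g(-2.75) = -130.92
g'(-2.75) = 77.44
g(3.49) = 1.46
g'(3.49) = 3.93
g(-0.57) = -24.22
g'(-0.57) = 25.20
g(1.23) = -1.24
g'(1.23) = 3.57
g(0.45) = -6.51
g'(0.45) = 10.56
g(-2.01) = -81.56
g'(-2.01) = 56.51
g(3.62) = 2.03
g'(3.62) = 4.88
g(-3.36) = -184.06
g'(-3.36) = 97.16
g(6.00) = 49.00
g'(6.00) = 40.25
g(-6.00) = -578.00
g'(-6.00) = 208.25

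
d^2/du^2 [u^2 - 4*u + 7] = 2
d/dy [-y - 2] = -1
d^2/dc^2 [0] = 0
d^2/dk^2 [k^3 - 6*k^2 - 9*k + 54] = 6*k - 12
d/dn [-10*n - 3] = -10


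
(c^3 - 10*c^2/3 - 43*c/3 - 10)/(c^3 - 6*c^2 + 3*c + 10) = (c^2 - 13*c/3 - 10)/(c^2 - 7*c + 10)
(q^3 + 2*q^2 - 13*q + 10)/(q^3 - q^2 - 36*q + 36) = (q^2 + 3*q - 10)/(q^2 - 36)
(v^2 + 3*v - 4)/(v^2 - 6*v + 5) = (v + 4)/(v - 5)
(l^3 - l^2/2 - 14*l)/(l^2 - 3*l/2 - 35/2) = l*(l - 4)/(l - 5)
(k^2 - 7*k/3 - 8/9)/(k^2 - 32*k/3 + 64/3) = (k + 1/3)/(k - 8)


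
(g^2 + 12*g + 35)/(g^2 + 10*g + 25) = (g + 7)/(g + 5)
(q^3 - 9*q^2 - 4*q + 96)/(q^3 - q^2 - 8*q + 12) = (q^2 - 12*q + 32)/(q^2 - 4*q + 4)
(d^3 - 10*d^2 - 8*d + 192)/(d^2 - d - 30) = (d^2 - 4*d - 32)/(d + 5)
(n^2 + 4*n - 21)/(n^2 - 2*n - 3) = (n + 7)/(n + 1)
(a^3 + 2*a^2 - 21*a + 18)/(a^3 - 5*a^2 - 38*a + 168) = (a^2 - 4*a + 3)/(a^2 - 11*a + 28)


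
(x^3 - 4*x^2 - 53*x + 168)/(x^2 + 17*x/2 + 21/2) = 2*(x^2 - 11*x + 24)/(2*x + 3)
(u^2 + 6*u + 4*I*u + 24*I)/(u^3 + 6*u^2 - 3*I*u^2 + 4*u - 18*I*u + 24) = (u + 4*I)/(u^2 - 3*I*u + 4)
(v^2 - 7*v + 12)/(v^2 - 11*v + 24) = (v - 4)/(v - 8)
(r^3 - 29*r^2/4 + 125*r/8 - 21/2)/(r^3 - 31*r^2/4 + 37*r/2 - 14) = (r - 3/2)/(r - 2)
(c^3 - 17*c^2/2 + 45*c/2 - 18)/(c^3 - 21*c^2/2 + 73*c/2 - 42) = (2*c - 3)/(2*c - 7)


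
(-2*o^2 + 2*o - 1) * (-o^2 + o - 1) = 2*o^4 - 4*o^3 + 5*o^2 - 3*o + 1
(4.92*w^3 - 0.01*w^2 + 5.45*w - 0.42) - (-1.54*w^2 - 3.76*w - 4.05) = 4.92*w^3 + 1.53*w^2 + 9.21*w + 3.63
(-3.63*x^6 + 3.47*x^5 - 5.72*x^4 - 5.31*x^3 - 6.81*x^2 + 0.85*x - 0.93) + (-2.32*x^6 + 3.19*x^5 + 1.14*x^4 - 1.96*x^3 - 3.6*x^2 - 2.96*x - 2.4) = -5.95*x^6 + 6.66*x^5 - 4.58*x^4 - 7.27*x^3 - 10.41*x^2 - 2.11*x - 3.33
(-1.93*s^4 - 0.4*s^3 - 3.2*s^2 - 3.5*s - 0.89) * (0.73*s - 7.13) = -1.4089*s^5 + 13.4689*s^4 + 0.516*s^3 + 20.261*s^2 + 24.3053*s + 6.3457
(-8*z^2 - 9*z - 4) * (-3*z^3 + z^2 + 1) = 24*z^5 + 19*z^4 + 3*z^3 - 12*z^2 - 9*z - 4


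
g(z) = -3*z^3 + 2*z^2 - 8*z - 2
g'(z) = -9*z^2 + 4*z - 8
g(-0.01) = -1.92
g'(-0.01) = -8.04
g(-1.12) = 13.68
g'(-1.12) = -23.77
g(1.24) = -14.56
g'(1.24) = -16.88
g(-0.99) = 10.79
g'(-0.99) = -20.78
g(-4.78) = 409.58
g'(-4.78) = -232.76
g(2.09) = -37.37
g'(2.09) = -38.95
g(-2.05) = 48.65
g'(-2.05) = -54.02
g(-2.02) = 47.05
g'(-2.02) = -52.80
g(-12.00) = 5566.00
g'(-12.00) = -1352.00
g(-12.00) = 5566.00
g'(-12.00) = -1352.00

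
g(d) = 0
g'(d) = 0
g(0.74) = 0.00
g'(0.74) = 0.00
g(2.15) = 0.00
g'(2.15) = 0.00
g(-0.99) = 0.00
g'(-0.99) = 0.00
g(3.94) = 0.00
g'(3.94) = 0.00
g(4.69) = 0.00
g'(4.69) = 0.00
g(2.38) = 0.00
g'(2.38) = 0.00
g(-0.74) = 0.00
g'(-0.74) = 0.00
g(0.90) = 0.00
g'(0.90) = 0.00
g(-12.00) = 0.00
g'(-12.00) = 0.00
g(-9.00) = 0.00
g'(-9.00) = 0.00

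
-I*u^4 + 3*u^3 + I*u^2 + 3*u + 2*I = (u - I)*(u + I)*(u + 2*I)*(-I*u + 1)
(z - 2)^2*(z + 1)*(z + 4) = z^4 + z^3 - 12*z^2 + 4*z + 16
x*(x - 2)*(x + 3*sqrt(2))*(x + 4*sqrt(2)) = x^4 - 2*x^3 + 7*sqrt(2)*x^3 - 14*sqrt(2)*x^2 + 24*x^2 - 48*x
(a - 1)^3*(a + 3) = a^4 - 6*a^2 + 8*a - 3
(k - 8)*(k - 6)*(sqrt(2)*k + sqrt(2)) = sqrt(2)*k^3 - 13*sqrt(2)*k^2 + 34*sqrt(2)*k + 48*sqrt(2)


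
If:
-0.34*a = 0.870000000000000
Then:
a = -2.56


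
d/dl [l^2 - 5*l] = 2*l - 5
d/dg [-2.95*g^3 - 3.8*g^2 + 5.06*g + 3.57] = -8.85*g^2 - 7.6*g + 5.06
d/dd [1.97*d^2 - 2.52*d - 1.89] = 3.94*d - 2.52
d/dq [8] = 0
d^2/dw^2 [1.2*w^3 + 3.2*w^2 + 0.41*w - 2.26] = 7.2*w + 6.4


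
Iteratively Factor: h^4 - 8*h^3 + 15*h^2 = (h)*(h^3 - 8*h^2 + 15*h) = h^2*(h^2 - 8*h + 15) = h^2*(h - 5)*(h - 3)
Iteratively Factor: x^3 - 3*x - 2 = (x - 2)*(x^2 + 2*x + 1) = (x - 2)*(x + 1)*(x + 1)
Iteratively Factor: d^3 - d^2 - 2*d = (d + 1)*(d^2 - 2*d) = d*(d + 1)*(d - 2)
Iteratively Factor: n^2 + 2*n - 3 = (n - 1)*(n + 3)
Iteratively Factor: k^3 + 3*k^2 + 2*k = (k + 2)*(k^2 + k) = (k + 1)*(k + 2)*(k)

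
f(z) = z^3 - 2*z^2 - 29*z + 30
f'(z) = 3*z^2 - 4*z - 29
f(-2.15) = 73.17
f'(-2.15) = -6.53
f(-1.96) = 71.63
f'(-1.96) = -9.64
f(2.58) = -40.96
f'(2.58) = -19.35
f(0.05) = 28.55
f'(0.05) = -29.19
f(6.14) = 8.02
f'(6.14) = 59.54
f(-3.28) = 68.32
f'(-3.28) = 16.40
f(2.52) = -39.78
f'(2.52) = -20.03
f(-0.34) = 39.59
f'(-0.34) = -27.29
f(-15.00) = -3360.00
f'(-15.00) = 706.00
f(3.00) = -48.00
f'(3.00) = -14.00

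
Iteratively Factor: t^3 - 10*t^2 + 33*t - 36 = (t - 3)*(t^2 - 7*t + 12) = (t - 4)*(t - 3)*(t - 3)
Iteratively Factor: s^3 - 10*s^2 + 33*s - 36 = (s - 3)*(s^2 - 7*s + 12) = (s - 3)^2*(s - 4)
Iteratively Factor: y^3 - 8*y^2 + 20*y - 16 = (y - 2)*(y^2 - 6*y + 8) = (y - 2)^2*(y - 4)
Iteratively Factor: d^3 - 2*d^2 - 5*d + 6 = (d + 2)*(d^2 - 4*d + 3) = (d - 3)*(d + 2)*(d - 1)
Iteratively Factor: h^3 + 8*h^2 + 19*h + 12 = (h + 1)*(h^2 + 7*h + 12) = (h + 1)*(h + 3)*(h + 4)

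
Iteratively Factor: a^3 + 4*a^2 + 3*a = (a + 3)*(a^2 + a) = (a + 1)*(a + 3)*(a)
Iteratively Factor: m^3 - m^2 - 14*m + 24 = (m - 2)*(m^2 + m - 12) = (m - 2)*(m + 4)*(m - 3)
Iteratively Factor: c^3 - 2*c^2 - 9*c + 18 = (c - 3)*(c^2 + c - 6) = (c - 3)*(c - 2)*(c + 3)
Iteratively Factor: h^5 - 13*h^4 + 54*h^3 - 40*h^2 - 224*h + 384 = (h - 3)*(h^4 - 10*h^3 + 24*h^2 + 32*h - 128) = (h - 3)*(h + 2)*(h^3 - 12*h^2 + 48*h - 64) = (h - 4)*(h - 3)*(h + 2)*(h^2 - 8*h + 16) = (h - 4)^2*(h - 3)*(h + 2)*(h - 4)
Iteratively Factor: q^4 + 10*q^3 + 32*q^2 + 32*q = (q + 4)*(q^3 + 6*q^2 + 8*q) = (q + 2)*(q + 4)*(q^2 + 4*q) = q*(q + 2)*(q + 4)*(q + 4)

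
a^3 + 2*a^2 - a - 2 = (a - 1)*(a + 1)*(a + 2)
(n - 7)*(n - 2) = n^2 - 9*n + 14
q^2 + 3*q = q*(q + 3)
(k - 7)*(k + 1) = k^2 - 6*k - 7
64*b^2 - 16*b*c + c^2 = (-8*b + c)^2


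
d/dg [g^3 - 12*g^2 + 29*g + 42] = 3*g^2 - 24*g + 29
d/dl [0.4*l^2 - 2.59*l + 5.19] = 0.8*l - 2.59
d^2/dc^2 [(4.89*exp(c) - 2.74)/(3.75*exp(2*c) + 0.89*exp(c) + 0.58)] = (68.765625*exp(4*c) - 170.445375*exp(3*c) - 91.24875*exp(2*c) + 19.143428*exp(c) + 3.059384)*exp(c)/(52.734375*exp(6*c) + 37.546875*exp(5*c) + 33.379875*exp(4*c) + 12.319469*exp(3*c) + 5.162754*exp(2*c) + 0.898188*exp(c) + 0.195112)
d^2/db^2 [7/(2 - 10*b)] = -175/(5*b - 1)^3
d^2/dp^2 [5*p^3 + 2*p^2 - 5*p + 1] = 30*p + 4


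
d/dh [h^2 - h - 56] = 2*h - 1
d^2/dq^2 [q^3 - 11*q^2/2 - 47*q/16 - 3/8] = 6*q - 11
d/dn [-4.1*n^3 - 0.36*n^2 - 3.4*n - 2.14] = -12.3*n^2 - 0.72*n - 3.4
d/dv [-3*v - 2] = -3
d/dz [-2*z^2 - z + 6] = -4*z - 1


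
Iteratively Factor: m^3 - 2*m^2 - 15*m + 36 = (m - 3)*(m^2 + m - 12) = (m - 3)*(m + 4)*(m - 3)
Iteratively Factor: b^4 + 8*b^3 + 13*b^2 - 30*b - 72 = (b + 3)*(b^3 + 5*b^2 - 2*b - 24) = (b + 3)^2*(b^2 + 2*b - 8) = (b + 3)^2*(b + 4)*(b - 2)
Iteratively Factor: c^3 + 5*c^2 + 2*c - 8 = (c + 2)*(c^2 + 3*c - 4) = (c + 2)*(c + 4)*(c - 1)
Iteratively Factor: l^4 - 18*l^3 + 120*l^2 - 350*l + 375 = (l - 5)*(l^3 - 13*l^2 + 55*l - 75) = (l - 5)*(l - 3)*(l^2 - 10*l + 25) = (l - 5)^2*(l - 3)*(l - 5)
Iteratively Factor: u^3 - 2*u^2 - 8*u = (u - 4)*(u^2 + 2*u) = (u - 4)*(u + 2)*(u)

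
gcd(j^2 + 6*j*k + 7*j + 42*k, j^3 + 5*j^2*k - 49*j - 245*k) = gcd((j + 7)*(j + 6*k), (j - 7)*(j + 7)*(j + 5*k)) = j + 7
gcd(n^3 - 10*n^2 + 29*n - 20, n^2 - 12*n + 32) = n - 4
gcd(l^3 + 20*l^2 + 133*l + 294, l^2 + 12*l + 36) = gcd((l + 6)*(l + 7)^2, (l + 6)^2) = l + 6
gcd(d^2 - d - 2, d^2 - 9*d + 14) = d - 2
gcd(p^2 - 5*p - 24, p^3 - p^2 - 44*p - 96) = p^2 - 5*p - 24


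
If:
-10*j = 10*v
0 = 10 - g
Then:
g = 10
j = -v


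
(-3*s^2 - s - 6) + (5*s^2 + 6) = 2*s^2 - s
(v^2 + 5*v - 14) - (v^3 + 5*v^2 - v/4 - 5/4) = -v^3 - 4*v^2 + 21*v/4 - 51/4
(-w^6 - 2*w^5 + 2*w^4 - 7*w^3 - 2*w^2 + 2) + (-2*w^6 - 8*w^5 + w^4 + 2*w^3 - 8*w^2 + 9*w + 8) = -3*w^6 - 10*w^5 + 3*w^4 - 5*w^3 - 10*w^2 + 9*w + 10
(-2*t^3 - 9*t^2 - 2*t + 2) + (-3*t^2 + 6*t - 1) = -2*t^3 - 12*t^2 + 4*t + 1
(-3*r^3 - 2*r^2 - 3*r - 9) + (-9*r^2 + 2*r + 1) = -3*r^3 - 11*r^2 - r - 8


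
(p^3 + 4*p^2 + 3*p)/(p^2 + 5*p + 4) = p*(p + 3)/(p + 4)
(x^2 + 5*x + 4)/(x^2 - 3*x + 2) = (x^2 + 5*x + 4)/(x^2 - 3*x + 2)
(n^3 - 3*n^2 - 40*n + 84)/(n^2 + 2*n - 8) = (n^2 - n - 42)/(n + 4)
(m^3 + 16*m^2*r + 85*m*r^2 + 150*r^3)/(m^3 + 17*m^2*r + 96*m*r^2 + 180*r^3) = (m + 5*r)/(m + 6*r)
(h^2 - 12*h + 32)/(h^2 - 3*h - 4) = (h - 8)/(h + 1)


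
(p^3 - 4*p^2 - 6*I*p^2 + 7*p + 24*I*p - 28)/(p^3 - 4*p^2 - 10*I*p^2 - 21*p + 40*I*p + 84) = (p + I)/(p - 3*I)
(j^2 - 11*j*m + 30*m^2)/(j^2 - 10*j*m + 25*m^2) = (j - 6*m)/(j - 5*m)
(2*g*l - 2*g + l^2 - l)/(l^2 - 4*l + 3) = (2*g + l)/(l - 3)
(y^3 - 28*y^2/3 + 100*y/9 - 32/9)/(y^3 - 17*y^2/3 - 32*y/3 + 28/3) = (3*y^2 - 26*y + 16)/(3*(y^2 - 5*y - 14))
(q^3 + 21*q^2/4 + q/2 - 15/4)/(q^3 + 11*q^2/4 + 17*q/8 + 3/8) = 2*(4*q^2 + 17*q - 15)/(8*q^2 + 14*q + 3)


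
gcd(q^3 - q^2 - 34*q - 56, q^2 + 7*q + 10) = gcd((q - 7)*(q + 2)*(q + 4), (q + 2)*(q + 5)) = q + 2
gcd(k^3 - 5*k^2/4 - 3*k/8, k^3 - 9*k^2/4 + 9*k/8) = k^2 - 3*k/2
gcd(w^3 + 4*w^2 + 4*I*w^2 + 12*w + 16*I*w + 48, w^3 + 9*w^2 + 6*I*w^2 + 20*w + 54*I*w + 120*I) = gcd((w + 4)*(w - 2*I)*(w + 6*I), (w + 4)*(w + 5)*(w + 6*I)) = w^2 + w*(4 + 6*I) + 24*I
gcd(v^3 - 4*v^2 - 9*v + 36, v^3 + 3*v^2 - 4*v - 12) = v + 3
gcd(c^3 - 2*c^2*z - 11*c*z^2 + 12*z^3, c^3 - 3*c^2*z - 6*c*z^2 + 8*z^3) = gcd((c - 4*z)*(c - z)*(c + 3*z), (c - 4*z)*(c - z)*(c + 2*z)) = c^2 - 5*c*z + 4*z^2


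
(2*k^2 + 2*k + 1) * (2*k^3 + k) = 4*k^5 + 4*k^4 + 4*k^3 + 2*k^2 + k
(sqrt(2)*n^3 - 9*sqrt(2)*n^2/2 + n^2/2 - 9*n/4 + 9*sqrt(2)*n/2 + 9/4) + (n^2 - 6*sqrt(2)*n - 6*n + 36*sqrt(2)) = sqrt(2)*n^3 - 9*sqrt(2)*n^2/2 + 3*n^2/2 - 33*n/4 - 3*sqrt(2)*n/2 + 9/4 + 36*sqrt(2)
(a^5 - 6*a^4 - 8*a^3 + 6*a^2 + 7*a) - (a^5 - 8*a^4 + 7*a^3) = 2*a^4 - 15*a^3 + 6*a^2 + 7*a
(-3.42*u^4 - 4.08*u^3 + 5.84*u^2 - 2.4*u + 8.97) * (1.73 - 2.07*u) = 7.0794*u^5 + 2.529*u^4 - 19.1472*u^3 + 15.0712*u^2 - 22.7199*u + 15.5181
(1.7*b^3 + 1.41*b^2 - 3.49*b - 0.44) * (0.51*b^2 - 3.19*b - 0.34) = 0.867*b^5 - 4.7039*b^4 - 6.8558*b^3 + 10.4293*b^2 + 2.5902*b + 0.1496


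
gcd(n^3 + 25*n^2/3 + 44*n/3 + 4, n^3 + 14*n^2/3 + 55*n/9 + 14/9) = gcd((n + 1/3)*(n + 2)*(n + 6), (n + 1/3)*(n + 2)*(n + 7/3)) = n^2 + 7*n/3 + 2/3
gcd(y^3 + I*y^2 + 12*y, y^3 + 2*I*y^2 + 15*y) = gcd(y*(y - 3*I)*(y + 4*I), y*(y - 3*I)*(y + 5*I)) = y^2 - 3*I*y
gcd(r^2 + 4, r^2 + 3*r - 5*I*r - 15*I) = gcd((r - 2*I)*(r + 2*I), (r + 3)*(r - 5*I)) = 1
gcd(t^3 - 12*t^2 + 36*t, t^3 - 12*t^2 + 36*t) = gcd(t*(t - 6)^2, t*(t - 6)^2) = t^3 - 12*t^2 + 36*t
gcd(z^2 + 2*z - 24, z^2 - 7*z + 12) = z - 4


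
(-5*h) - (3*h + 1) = -8*h - 1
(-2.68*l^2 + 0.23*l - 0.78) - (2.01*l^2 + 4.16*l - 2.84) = -4.69*l^2 - 3.93*l + 2.06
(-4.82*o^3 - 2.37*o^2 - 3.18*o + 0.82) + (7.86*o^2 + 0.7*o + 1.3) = -4.82*o^3 + 5.49*o^2 - 2.48*o + 2.12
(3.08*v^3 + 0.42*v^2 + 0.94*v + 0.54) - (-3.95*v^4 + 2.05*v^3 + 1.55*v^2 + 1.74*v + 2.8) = 3.95*v^4 + 1.03*v^3 - 1.13*v^2 - 0.8*v - 2.26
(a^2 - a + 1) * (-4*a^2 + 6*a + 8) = -4*a^4 + 10*a^3 - 2*a^2 - 2*a + 8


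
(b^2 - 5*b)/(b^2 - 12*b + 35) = b/(b - 7)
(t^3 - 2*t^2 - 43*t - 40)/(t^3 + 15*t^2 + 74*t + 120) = (t^2 - 7*t - 8)/(t^2 + 10*t + 24)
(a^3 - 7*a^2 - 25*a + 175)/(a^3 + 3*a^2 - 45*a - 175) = (a - 5)/(a + 5)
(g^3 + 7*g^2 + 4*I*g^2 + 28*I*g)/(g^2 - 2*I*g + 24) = g*(g + 7)/(g - 6*I)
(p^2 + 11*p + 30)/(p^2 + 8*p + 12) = (p + 5)/(p + 2)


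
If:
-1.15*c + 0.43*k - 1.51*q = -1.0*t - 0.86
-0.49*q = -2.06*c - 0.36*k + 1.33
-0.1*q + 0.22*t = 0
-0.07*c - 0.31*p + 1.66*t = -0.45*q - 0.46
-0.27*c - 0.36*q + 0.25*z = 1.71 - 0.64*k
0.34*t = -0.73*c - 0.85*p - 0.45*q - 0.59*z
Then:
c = 1.26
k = -9.63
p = -16.21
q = -4.48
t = -2.04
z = 26.39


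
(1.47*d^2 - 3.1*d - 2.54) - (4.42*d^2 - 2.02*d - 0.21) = -2.95*d^2 - 1.08*d - 2.33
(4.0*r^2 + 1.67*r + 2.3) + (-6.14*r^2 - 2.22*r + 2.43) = -2.14*r^2 - 0.55*r + 4.73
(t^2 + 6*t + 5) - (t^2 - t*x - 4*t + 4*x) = t*x + 10*t - 4*x + 5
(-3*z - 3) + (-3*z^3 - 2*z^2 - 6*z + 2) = -3*z^3 - 2*z^2 - 9*z - 1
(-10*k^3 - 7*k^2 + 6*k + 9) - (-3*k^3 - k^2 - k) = -7*k^3 - 6*k^2 + 7*k + 9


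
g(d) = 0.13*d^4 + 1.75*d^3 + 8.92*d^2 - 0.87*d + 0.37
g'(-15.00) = -842.22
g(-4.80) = 85.54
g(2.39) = 77.38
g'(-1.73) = -18.71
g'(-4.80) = -23.05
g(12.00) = 6994.09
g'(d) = 0.52*d^3 + 5.25*d^2 + 17.84*d - 0.87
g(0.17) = 0.49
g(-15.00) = 2695.42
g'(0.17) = 2.32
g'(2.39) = 78.86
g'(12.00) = 1867.77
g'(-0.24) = -4.86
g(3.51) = 202.62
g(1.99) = 49.79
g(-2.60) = 38.11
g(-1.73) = 20.68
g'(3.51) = 148.92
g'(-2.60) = -20.90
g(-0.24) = 1.07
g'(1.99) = 59.52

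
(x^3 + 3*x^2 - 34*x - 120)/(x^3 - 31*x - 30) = (x + 4)/(x + 1)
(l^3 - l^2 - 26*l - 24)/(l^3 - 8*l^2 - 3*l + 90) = (l^2 + 5*l + 4)/(l^2 - 2*l - 15)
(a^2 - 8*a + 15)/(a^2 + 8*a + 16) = (a^2 - 8*a + 15)/(a^2 + 8*a + 16)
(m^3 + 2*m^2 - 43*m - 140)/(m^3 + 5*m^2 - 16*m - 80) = (m - 7)/(m - 4)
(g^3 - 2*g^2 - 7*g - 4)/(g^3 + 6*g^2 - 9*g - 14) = (g^2 - 3*g - 4)/(g^2 + 5*g - 14)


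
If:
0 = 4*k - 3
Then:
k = 3/4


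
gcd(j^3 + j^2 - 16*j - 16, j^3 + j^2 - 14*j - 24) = j - 4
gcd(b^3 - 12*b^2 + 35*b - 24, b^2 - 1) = b - 1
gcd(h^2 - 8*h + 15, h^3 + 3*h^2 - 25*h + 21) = h - 3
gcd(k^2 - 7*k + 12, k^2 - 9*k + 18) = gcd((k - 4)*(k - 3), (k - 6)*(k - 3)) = k - 3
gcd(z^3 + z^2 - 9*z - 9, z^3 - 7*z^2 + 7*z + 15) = z^2 - 2*z - 3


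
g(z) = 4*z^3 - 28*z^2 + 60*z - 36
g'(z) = 12*z^2 - 56*z + 60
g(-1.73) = -244.31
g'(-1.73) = 192.79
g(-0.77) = -100.63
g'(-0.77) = 110.23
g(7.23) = 445.89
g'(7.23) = 282.39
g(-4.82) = -1423.63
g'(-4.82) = 608.71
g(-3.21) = -649.42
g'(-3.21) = 363.41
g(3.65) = 4.48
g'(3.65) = 15.47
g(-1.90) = -278.52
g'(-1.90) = 209.72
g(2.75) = 0.44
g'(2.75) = -3.25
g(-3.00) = -576.00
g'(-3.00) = 336.00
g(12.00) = 3564.00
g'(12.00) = 1116.00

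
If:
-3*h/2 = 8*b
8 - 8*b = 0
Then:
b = 1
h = -16/3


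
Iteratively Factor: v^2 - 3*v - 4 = (v + 1)*(v - 4)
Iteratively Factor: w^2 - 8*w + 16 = (w - 4)*(w - 4)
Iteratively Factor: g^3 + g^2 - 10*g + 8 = (g + 4)*(g^2 - 3*g + 2) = (g - 1)*(g + 4)*(g - 2)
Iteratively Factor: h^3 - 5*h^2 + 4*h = (h - 1)*(h^2 - 4*h) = (h - 4)*(h - 1)*(h)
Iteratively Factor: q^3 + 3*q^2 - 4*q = (q + 4)*(q^2 - q) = (q - 1)*(q + 4)*(q)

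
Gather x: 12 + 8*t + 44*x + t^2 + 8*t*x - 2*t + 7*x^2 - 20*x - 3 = t^2 + 6*t + 7*x^2 + x*(8*t + 24) + 9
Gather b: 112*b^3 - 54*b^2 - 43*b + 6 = 112*b^3 - 54*b^2 - 43*b + 6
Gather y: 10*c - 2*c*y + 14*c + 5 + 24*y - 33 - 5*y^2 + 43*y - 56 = 24*c - 5*y^2 + y*(67 - 2*c) - 84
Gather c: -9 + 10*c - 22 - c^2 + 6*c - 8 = -c^2 + 16*c - 39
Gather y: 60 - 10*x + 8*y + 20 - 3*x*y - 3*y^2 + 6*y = -10*x - 3*y^2 + y*(14 - 3*x) + 80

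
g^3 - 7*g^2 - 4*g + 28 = (g - 7)*(g - 2)*(g + 2)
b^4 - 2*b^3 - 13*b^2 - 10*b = b*(b - 5)*(b + 1)*(b + 2)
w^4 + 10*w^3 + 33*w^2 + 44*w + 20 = (w + 1)*(w + 2)^2*(w + 5)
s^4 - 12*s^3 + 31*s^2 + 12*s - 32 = (s - 8)*(s - 4)*(s - 1)*(s + 1)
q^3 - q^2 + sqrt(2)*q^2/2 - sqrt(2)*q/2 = q*(q - 1)*(q + sqrt(2)/2)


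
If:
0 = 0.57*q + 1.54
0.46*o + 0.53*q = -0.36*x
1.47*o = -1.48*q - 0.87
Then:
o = 2.13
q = -2.70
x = 1.26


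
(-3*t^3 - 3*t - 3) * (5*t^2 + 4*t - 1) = -15*t^5 - 12*t^4 - 12*t^3 - 27*t^2 - 9*t + 3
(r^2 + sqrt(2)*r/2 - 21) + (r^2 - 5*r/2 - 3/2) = 2*r^2 - 5*r/2 + sqrt(2)*r/2 - 45/2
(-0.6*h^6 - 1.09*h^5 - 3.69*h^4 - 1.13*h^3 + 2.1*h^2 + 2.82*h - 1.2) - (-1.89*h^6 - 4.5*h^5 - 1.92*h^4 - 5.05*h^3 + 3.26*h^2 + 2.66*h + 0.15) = 1.29*h^6 + 3.41*h^5 - 1.77*h^4 + 3.92*h^3 - 1.16*h^2 + 0.16*h - 1.35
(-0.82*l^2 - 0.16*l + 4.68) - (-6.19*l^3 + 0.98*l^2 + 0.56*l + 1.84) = 6.19*l^3 - 1.8*l^2 - 0.72*l + 2.84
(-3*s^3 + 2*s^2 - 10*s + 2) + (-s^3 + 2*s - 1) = -4*s^3 + 2*s^2 - 8*s + 1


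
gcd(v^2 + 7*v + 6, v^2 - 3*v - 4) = v + 1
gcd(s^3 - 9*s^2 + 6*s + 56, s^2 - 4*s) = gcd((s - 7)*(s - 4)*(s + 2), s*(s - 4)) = s - 4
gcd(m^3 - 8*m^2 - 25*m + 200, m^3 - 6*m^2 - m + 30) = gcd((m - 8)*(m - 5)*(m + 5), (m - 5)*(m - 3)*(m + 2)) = m - 5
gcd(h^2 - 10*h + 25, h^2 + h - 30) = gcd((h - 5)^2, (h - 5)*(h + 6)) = h - 5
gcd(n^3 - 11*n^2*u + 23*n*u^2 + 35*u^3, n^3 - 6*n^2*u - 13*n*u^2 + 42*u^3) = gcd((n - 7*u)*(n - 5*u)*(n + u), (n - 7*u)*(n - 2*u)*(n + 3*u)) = -n + 7*u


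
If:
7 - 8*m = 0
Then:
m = 7/8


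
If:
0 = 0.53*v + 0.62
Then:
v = -1.17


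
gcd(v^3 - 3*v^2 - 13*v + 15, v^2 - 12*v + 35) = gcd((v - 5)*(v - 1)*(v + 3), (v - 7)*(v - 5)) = v - 5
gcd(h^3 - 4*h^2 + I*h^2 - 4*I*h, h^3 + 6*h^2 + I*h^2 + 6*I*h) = h^2 + I*h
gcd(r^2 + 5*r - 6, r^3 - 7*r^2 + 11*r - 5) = r - 1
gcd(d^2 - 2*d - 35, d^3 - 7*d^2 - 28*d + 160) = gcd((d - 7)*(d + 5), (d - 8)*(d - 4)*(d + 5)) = d + 5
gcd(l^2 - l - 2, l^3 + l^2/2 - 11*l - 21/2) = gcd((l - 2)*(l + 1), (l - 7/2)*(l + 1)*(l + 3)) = l + 1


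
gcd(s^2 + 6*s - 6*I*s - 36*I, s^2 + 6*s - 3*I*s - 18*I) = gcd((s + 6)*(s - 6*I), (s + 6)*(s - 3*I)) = s + 6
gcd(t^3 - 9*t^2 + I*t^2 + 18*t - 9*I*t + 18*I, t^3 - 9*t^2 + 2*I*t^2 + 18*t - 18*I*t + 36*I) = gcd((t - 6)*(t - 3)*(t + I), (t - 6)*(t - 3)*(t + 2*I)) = t^2 - 9*t + 18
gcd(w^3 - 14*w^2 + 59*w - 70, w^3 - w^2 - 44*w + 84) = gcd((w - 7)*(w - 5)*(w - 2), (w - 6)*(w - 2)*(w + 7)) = w - 2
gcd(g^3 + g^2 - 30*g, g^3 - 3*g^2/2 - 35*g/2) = g^2 - 5*g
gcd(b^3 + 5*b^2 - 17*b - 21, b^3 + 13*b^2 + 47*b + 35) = b^2 + 8*b + 7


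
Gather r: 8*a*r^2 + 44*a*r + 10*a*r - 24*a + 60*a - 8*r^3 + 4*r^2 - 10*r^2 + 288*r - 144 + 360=36*a - 8*r^3 + r^2*(8*a - 6) + r*(54*a + 288) + 216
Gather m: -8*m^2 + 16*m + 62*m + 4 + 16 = -8*m^2 + 78*m + 20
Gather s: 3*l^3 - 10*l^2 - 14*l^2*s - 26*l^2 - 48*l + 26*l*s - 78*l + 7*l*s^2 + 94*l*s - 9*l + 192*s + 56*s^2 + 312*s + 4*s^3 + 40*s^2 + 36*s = 3*l^3 - 36*l^2 - 135*l + 4*s^3 + s^2*(7*l + 96) + s*(-14*l^2 + 120*l + 540)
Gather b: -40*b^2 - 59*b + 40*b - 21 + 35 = -40*b^2 - 19*b + 14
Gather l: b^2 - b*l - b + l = b^2 - b + l*(1 - b)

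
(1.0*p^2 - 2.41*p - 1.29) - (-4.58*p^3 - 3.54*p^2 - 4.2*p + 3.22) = 4.58*p^3 + 4.54*p^2 + 1.79*p - 4.51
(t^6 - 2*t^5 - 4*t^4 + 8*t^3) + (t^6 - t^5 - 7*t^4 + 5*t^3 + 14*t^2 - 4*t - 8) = 2*t^6 - 3*t^5 - 11*t^4 + 13*t^3 + 14*t^2 - 4*t - 8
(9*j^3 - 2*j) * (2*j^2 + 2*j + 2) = 18*j^5 + 18*j^4 + 14*j^3 - 4*j^2 - 4*j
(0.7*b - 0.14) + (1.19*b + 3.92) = 1.89*b + 3.78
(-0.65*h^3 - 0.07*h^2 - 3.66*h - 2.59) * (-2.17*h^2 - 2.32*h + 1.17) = 1.4105*h^5 + 1.6599*h^4 + 7.3441*h^3 + 14.0296*h^2 + 1.7266*h - 3.0303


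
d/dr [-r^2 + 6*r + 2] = 6 - 2*r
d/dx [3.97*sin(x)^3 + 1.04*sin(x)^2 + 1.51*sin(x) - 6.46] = (11.91*sin(x)^2 + 2.08*sin(x) + 1.51)*cos(x)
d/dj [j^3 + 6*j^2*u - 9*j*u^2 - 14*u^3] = 3*j^2 + 12*j*u - 9*u^2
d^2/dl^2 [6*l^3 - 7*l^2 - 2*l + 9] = 36*l - 14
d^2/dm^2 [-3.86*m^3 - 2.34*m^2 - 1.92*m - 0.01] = -23.16*m - 4.68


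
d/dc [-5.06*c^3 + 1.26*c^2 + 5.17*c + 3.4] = -15.18*c^2 + 2.52*c + 5.17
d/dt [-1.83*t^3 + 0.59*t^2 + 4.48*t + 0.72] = -5.49*t^2 + 1.18*t + 4.48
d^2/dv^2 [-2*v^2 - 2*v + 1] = -4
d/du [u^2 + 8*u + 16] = 2*u + 8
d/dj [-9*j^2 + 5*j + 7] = 5 - 18*j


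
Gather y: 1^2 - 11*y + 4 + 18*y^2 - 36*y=18*y^2 - 47*y + 5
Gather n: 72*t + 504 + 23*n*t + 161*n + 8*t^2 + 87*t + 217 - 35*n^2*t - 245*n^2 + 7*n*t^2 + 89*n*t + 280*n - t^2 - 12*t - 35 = n^2*(-35*t - 245) + n*(7*t^2 + 112*t + 441) + 7*t^2 + 147*t + 686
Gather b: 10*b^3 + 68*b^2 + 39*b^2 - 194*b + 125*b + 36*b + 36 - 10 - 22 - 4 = 10*b^3 + 107*b^2 - 33*b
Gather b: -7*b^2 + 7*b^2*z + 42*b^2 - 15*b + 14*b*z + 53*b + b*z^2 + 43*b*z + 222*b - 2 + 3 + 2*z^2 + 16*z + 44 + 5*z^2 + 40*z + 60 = b^2*(7*z + 35) + b*(z^2 + 57*z + 260) + 7*z^2 + 56*z + 105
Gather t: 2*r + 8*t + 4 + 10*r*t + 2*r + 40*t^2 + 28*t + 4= 4*r + 40*t^2 + t*(10*r + 36) + 8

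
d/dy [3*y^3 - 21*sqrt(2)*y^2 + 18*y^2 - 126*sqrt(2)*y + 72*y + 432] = 9*y^2 - 42*sqrt(2)*y + 36*y - 126*sqrt(2) + 72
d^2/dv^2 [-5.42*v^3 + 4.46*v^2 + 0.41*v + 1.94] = 8.92 - 32.52*v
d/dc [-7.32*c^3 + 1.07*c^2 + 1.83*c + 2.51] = -21.96*c^2 + 2.14*c + 1.83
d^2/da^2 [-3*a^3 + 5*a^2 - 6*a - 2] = 10 - 18*a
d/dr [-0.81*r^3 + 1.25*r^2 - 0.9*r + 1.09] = -2.43*r^2 + 2.5*r - 0.9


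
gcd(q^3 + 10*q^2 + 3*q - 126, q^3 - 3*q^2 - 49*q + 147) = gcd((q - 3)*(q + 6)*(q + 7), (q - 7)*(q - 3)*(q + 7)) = q^2 + 4*q - 21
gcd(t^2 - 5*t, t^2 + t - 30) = t - 5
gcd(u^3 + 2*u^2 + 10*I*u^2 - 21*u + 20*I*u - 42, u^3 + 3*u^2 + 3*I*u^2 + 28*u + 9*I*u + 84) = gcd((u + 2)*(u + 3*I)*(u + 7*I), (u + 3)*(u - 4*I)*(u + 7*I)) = u + 7*I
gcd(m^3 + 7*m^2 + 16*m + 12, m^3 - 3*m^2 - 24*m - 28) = m^2 + 4*m + 4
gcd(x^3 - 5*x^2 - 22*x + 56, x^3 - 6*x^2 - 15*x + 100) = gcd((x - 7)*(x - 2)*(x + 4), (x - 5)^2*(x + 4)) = x + 4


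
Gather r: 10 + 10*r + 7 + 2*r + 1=12*r + 18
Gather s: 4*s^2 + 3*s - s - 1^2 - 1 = 4*s^2 + 2*s - 2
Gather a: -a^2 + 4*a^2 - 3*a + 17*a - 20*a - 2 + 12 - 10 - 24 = 3*a^2 - 6*a - 24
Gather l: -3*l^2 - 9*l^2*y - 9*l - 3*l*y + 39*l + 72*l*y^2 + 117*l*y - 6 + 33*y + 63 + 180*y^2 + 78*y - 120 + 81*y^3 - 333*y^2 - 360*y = l^2*(-9*y - 3) + l*(72*y^2 + 114*y + 30) + 81*y^3 - 153*y^2 - 249*y - 63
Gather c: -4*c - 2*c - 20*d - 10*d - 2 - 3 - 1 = -6*c - 30*d - 6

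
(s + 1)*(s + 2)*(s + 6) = s^3 + 9*s^2 + 20*s + 12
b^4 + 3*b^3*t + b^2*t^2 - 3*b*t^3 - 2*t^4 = (b - t)*(b + t)^2*(b + 2*t)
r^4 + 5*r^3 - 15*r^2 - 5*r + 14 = (r - 2)*(r - 1)*(r + 1)*(r + 7)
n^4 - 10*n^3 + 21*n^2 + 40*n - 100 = (n - 5)^2*(n - 2)*(n + 2)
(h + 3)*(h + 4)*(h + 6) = h^3 + 13*h^2 + 54*h + 72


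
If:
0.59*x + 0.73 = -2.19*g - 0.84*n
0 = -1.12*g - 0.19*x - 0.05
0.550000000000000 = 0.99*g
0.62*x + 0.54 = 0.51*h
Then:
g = 0.56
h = -3.24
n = 0.17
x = -3.54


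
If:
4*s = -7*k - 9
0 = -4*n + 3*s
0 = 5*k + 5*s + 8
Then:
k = -13/15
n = -11/20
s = -11/15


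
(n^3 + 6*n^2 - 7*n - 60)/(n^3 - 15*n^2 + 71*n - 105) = (n^2 + 9*n + 20)/(n^2 - 12*n + 35)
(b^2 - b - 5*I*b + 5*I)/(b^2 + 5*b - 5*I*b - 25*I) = (b - 1)/(b + 5)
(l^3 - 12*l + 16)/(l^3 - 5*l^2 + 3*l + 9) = (l^3 - 12*l + 16)/(l^3 - 5*l^2 + 3*l + 9)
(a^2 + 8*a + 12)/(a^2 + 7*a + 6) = (a + 2)/(a + 1)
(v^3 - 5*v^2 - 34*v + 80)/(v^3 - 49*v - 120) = (v - 2)/(v + 3)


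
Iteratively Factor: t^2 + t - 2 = (t - 1)*(t + 2)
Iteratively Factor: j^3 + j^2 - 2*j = (j)*(j^2 + j - 2) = j*(j + 2)*(j - 1)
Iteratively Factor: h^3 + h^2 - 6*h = (h - 2)*(h^2 + 3*h) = (h - 2)*(h + 3)*(h)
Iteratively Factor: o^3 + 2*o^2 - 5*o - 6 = (o - 2)*(o^2 + 4*o + 3) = (o - 2)*(o + 1)*(o + 3)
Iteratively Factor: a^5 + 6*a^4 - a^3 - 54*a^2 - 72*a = (a)*(a^4 + 6*a^3 - a^2 - 54*a - 72) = a*(a + 4)*(a^3 + 2*a^2 - 9*a - 18) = a*(a + 3)*(a + 4)*(a^2 - a - 6) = a*(a - 3)*(a + 3)*(a + 4)*(a + 2)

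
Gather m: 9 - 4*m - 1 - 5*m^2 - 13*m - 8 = -5*m^2 - 17*m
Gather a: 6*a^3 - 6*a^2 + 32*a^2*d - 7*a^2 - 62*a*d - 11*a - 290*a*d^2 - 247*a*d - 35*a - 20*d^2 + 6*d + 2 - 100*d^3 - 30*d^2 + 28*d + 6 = 6*a^3 + a^2*(32*d - 13) + a*(-290*d^2 - 309*d - 46) - 100*d^3 - 50*d^2 + 34*d + 8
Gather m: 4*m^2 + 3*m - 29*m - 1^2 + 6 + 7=4*m^2 - 26*m + 12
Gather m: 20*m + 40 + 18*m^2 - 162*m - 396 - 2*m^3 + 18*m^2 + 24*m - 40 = -2*m^3 + 36*m^2 - 118*m - 396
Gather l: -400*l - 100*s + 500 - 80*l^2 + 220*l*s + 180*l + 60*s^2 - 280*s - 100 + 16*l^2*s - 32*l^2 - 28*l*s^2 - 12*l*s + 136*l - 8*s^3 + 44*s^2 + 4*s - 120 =l^2*(16*s - 112) + l*(-28*s^2 + 208*s - 84) - 8*s^3 + 104*s^2 - 376*s + 280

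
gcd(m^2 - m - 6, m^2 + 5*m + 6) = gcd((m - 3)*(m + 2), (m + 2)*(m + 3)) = m + 2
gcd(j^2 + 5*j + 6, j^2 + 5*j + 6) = j^2 + 5*j + 6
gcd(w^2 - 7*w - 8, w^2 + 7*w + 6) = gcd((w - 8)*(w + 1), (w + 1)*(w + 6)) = w + 1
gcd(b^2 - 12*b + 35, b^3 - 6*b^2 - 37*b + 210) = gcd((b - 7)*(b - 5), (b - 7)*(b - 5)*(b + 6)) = b^2 - 12*b + 35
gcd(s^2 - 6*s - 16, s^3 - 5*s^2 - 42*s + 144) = s - 8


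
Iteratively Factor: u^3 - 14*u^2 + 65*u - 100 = (u - 4)*(u^2 - 10*u + 25) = (u - 5)*(u - 4)*(u - 5)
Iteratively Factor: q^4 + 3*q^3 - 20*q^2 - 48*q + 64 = (q - 4)*(q^3 + 7*q^2 + 8*q - 16) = (q - 4)*(q + 4)*(q^2 + 3*q - 4) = (q - 4)*(q - 1)*(q + 4)*(q + 4)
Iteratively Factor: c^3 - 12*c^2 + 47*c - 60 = (c - 4)*(c^2 - 8*c + 15) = (c - 4)*(c - 3)*(c - 5)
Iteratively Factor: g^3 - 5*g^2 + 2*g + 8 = (g - 4)*(g^2 - g - 2) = (g - 4)*(g - 2)*(g + 1)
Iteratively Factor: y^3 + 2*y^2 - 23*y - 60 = (y + 3)*(y^2 - y - 20) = (y + 3)*(y + 4)*(y - 5)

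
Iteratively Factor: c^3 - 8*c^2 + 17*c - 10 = (c - 2)*(c^2 - 6*c + 5) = (c - 2)*(c - 1)*(c - 5)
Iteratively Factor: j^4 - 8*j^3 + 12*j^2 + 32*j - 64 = (j - 4)*(j^3 - 4*j^2 - 4*j + 16) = (j - 4)*(j - 2)*(j^2 - 2*j - 8) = (j - 4)^2*(j - 2)*(j + 2)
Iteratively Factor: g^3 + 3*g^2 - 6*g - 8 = (g - 2)*(g^2 + 5*g + 4) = (g - 2)*(g + 1)*(g + 4)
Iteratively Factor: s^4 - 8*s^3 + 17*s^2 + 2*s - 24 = (s - 4)*(s^3 - 4*s^2 + s + 6) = (s - 4)*(s + 1)*(s^2 - 5*s + 6) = (s - 4)*(s - 3)*(s + 1)*(s - 2)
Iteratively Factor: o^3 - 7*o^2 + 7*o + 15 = (o + 1)*(o^2 - 8*o + 15) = (o - 5)*(o + 1)*(o - 3)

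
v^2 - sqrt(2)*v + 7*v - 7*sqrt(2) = (v + 7)*(v - sqrt(2))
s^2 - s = s*(s - 1)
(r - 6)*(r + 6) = r^2 - 36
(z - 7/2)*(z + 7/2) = z^2 - 49/4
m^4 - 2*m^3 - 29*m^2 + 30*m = m*(m - 6)*(m - 1)*(m + 5)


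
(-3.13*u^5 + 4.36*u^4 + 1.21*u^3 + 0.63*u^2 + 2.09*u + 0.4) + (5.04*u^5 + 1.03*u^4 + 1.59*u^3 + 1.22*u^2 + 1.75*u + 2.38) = 1.91*u^5 + 5.39*u^4 + 2.8*u^3 + 1.85*u^2 + 3.84*u + 2.78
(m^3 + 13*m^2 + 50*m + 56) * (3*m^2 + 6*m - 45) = 3*m^5 + 45*m^4 + 183*m^3 - 117*m^2 - 1914*m - 2520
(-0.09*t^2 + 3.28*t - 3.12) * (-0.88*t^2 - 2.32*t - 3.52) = 0.0792*t^4 - 2.6776*t^3 - 4.5472*t^2 - 4.3072*t + 10.9824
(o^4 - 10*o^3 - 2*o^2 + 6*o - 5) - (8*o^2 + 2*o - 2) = o^4 - 10*o^3 - 10*o^2 + 4*o - 3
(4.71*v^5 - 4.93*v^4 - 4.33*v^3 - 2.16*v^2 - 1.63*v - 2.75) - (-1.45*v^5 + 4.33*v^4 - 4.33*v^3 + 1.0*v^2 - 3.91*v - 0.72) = 6.16*v^5 - 9.26*v^4 - 3.16*v^2 + 2.28*v - 2.03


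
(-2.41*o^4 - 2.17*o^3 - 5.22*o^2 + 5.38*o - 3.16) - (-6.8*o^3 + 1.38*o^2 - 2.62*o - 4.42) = -2.41*o^4 + 4.63*o^3 - 6.6*o^2 + 8.0*o + 1.26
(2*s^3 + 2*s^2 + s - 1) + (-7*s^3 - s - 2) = -5*s^3 + 2*s^2 - 3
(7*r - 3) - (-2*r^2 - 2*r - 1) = 2*r^2 + 9*r - 2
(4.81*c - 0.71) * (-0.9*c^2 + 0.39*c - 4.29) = -4.329*c^3 + 2.5149*c^2 - 20.9118*c + 3.0459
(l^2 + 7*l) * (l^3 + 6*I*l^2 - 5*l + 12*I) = l^5 + 7*l^4 + 6*I*l^4 - 5*l^3 + 42*I*l^3 - 35*l^2 + 12*I*l^2 + 84*I*l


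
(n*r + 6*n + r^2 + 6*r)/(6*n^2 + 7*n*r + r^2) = (r + 6)/(6*n + r)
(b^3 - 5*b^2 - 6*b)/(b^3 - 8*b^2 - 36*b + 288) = b*(b + 1)/(b^2 - 2*b - 48)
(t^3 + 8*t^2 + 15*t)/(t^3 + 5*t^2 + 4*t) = (t^2 + 8*t + 15)/(t^2 + 5*t + 4)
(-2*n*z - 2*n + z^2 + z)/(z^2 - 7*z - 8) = (-2*n + z)/(z - 8)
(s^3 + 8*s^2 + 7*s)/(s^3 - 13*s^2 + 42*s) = (s^2 + 8*s + 7)/(s^2 - 13*s + 42)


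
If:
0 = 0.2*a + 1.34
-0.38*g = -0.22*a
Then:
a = -6.70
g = -3.88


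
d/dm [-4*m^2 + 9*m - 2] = 9 - 8*m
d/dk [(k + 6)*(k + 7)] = 2*k + 13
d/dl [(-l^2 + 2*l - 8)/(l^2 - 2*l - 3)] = 22*(l - 1)/(-l^2 + 2*l + 3)^2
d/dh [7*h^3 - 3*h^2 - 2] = 3*h*(7*h - 2)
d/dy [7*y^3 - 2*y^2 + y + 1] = 21*y^2 - 4*y + 1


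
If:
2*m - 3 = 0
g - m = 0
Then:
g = 3/2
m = 3/2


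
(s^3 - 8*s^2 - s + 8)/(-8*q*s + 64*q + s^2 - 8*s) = (1 - s^2)/(8*q - s)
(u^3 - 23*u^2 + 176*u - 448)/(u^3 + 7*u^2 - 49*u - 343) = (u^2 - 16*u + 64)/(u^2 + 14*u + 49)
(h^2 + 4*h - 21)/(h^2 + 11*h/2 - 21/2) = 2*(h - 3)/(2*h - 3)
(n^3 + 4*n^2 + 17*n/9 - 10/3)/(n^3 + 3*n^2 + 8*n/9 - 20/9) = (n + 3)/(n + 2)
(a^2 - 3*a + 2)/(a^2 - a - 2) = (a - 1)/(a + 1)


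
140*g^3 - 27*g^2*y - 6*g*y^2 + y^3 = (-7*g + y)*(-4*g + y)*(5*g + y)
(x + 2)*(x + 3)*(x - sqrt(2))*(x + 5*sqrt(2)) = x^4 + 5*x^3 + 4*sqrt(2)*x^3 - 4*x^2 + 20*sqrt(2)*x^2 - 50*x + 24*sqrt(2)*x - 60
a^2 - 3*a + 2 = (a - 2)*(a - 1)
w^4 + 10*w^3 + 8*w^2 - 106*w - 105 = (w - 3)*(w + 1)*(w + 5)*(w + 7)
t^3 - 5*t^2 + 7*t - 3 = (t - 3)*(t - 1)^2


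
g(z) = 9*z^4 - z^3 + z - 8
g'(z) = 36*z^3 - 3*z^2 + 1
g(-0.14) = -8.13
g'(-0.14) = 0.84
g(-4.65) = 4295.69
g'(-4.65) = -3683.47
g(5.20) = 6437.05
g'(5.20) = 4981.77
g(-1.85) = 101.90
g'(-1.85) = -237.21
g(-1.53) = 43.37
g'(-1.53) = -134.96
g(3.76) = 1741.45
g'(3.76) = 1872.25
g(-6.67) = 18095.43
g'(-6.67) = -10815.14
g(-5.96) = 11553.81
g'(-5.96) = -7727.08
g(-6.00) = 11866.00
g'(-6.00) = -7883.00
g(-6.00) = 11866.00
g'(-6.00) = -7883.00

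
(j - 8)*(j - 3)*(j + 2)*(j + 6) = j^4 - 3*j^3 - 52*j^2 + 60*j + 288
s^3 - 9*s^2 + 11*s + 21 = (s - 7)*(s - 3)*(s + 1)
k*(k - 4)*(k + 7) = k^3 + 3*k^2 - 28*k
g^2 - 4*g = g*(g - 4)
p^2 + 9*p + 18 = (p + 3)*(p + 6)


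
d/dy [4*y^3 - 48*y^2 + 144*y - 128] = 12*y^2 - 96*y + 144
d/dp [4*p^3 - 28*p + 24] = 12*p^2 - 28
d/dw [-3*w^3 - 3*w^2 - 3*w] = -9*w^2 - 6*w - 3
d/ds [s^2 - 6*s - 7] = 2*s - 6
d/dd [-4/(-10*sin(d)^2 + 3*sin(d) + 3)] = 4*(3 - 20*sin(d))*cos(d)/(-10*sin(d)^2 + 3*sin(d) + 3)^2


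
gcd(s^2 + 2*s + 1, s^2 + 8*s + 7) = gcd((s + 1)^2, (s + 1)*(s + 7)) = s + 1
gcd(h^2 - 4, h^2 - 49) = 1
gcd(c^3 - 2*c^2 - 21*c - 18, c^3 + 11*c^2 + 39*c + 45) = c + 3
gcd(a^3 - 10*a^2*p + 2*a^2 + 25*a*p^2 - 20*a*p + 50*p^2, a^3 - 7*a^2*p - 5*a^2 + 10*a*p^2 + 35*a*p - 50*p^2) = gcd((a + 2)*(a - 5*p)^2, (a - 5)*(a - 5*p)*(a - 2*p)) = -a + 5*p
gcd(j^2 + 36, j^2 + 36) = j^2 + 36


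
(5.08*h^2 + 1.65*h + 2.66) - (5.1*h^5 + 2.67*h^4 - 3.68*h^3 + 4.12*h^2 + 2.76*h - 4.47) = -5.1*h^5 - 2.67*h^4 + 3.68*h^3 + 0.96*h^2 - 1.11*h + 7.13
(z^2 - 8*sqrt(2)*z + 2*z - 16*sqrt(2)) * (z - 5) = z^3 - 8*sqrt(2)*z^2 - 3*z^2 - 10*z + 24*sqrt(2)*z + 80*sqrt(2)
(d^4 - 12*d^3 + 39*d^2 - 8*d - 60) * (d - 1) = d^5 - 13*d^4 + 51*d^3 - 47*d^2 - 52*d + 60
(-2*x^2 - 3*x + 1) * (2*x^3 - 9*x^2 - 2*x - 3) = -4*x^5 + 12*x^4 + 33*x^3 + 3*x^2 + 7*x - 3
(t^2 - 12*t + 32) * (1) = t^2 - 12*t + 32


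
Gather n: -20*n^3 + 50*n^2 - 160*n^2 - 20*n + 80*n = -20*n^3 - 110*n^2 + 60*n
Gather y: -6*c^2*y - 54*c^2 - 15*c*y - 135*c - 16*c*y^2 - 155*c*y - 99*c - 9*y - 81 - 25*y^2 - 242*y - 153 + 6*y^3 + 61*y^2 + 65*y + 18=-54*c^2 - 234*c + 6*y^3 + y^2*(36 - 16*c) + y*(-6*c^2 - 170*c - 186) - 216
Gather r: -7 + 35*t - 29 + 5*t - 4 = 40*t - 40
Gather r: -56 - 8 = -64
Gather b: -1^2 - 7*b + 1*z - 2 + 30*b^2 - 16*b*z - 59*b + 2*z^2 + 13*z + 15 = 30*b^2 + b*(-16*z - 66) + 2*z^2 + 14*z + 12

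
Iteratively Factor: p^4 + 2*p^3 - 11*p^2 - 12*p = (p - 3)*(p^3 + 5*p^2 + 4*p) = (p - 3)*(p + 4)*(p^2 + p) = p*(p - 3)*(p + 4)*(p + 1)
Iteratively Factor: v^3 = (v)*(v^2) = v^2*(v)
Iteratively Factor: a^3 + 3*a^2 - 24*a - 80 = (a - 5)*(a^2 + 8*a + 16) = (a - 5)*(a + 4)*(a + 4)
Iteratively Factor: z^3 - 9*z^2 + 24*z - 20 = (z - 5)*(z^2 - 4*z + 4) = (z - 5)*(z - 2)*(z - 2)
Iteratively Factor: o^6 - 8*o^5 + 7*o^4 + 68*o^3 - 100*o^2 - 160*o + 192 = (o - 3)*(o^5 - 5*o^4 - 8*o^3 + 44*o^2 + 32*o - 64) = (o - 3)*(o - 1)*(o^4 - 4*o^3 - 12*o^2 + 32*o + 64) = (o - 4)*(o - 3)*(o - 1)*(o^3 - 12*o - 16) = (o - 4)^2*(o - 3)*(o - 1)*(o^2 + 4*o + 4) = (o - 4)^2*(o - 3)*(o - 1)*(o + 2)*(o + 2)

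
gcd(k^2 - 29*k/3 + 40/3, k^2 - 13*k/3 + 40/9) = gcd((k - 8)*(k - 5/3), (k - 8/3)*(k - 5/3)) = k - 5/3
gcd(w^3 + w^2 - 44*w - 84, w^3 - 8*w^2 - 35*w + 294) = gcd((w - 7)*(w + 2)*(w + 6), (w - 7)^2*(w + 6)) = w^2 - w - 42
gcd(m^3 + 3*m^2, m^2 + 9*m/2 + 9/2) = m + 3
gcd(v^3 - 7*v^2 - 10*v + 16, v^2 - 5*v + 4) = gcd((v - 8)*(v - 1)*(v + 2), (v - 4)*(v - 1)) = v - 1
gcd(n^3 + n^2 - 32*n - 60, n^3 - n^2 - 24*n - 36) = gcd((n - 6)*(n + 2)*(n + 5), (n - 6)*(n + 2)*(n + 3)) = n^2 - 4*n - 12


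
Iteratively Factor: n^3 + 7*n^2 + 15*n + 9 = (n + 1)*(n^2 + 6*n + 9) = (n + 1)*(n + 3)*(n + 3)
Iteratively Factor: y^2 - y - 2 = (y + 1)*(y - 2)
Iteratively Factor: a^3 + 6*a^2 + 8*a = (a + 4)*(a^2 + 2*a) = a*(a + 4)*(a + 2)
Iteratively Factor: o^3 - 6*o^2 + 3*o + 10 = (o + 1)*(o^2 - 7*o + 10) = (o - 2)*(o + 1)*(o - 5)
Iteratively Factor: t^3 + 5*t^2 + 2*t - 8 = (t - 1)*(t^2 + 6*t + 8) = (t - 1)*(t + 4)*(t + 2)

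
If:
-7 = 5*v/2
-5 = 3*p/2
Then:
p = -10/3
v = -14/5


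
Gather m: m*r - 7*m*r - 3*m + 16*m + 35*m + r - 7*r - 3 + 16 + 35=m*(48 - 6*r) - 6*r + 48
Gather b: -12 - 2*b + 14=2 - 2*b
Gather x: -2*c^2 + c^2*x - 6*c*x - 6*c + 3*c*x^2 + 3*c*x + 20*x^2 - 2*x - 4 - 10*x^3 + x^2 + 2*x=-2*c^2 - 6*c - 10*x^3 + x^2*(3*c + 21) + x*(c^2 - 3*c) - 4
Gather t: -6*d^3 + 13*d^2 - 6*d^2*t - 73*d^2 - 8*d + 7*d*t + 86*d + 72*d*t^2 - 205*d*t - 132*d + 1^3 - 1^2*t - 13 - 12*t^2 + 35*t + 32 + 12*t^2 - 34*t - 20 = -6*d^3 - 60*d^2 + 72*d*t^2 - 54*d + t*(-6*d^2 - 198*d)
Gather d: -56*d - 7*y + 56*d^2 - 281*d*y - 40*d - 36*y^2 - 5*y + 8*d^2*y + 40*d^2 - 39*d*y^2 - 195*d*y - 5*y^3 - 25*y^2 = d^2*(8*y + 96) + d*(-39*y^2 - 476*y - 96) - 5*y^3 - 61*y^2 - 12*y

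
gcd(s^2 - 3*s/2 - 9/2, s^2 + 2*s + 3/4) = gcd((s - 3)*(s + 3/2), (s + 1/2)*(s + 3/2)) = s + 3/2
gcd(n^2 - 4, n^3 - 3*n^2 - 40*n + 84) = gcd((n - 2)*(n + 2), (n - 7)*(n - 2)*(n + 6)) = n - 2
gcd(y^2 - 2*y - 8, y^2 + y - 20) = y - 4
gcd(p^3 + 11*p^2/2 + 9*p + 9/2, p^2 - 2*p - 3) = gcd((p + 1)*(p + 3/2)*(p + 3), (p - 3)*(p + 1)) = p + 1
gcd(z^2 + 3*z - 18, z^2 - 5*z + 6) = z - 3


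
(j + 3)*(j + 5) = j^2 + 8*j + 15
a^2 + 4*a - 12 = (a - 2)*(a + 6)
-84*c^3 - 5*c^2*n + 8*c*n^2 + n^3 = (-3*c + n)*(4*c + n)*(7*c + n)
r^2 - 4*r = r*(r - 4)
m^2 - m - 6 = (m - 3)*(m + 2)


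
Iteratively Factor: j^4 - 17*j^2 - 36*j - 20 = (j + 2)*(j^3 - 2*j^2 - 13*j - 10) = (j + 1)*(j + 2)*(j^2 - 3*j - 10) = (j - 5)*(j + 1)*(j + 2)*(j + 2)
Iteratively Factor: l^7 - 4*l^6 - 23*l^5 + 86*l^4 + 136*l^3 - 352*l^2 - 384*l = (l - 3)*(l^6 - l^5 - 26*l^4 + 8*l^3 + 160*l^2 + 128*l) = l*(l - 3)*(l^5 - l^4 - 26*l^3 + 8*l^2 + 160*l + 128) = l*(l - 3)*(l + 4)*(l^4 - 5*l^3 - 6*l^2 + 32*l + 32) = l*(l - 3)*(l + 1)*(l + 4)*(l^3 - 6*l^2 + 32) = l*(l - 3)*(l + 1)*(l + 2)*(l + 4)*(l^2 - 8*l + 16) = l*(l - 4)*(l - 3)*(l + 1)*(l + 2)*(l + 4)*(l - 4)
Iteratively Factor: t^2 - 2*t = (t)*(t - 2)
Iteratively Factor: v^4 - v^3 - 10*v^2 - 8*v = (v + 2)*(v^3 - 3*v^2 - 4*v) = (v - 4)*(v + 2)*(v^2 + v) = (v - 4)*(v + 1)*(v + 2)*(v)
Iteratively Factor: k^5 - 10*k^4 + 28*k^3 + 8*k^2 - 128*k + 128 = (k - 2)*(k^4 - 8*k^3 + 12*k^2 + 32*k - 64) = (k - 2)^2*(k^3 - 6*k^2 + 32) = (k - 2)^2*(k + 2)*(k^2 - 8*k + 16) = (k - 4)*(k - 2)^2*(k + 2)*(k - 4)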